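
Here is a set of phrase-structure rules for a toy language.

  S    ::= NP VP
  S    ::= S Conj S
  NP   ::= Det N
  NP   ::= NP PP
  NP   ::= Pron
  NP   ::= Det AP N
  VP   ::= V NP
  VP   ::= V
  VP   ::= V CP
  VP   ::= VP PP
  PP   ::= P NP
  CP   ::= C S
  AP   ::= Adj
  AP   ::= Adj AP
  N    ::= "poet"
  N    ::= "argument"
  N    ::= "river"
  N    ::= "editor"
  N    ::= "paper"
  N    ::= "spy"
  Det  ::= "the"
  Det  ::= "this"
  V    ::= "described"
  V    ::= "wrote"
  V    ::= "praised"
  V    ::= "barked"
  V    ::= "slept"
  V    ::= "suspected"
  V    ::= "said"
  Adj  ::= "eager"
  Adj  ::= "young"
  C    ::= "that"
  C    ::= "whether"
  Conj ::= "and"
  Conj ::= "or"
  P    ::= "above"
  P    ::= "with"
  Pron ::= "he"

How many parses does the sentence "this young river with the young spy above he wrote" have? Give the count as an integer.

2

The two bracketings:
[S [NP [NP [Det this] [AP [Adj young]] [N river]] [PP [P with] [NP [NP [Det the] [AP [Adj young]] [N spy]] [PP [P above] [NP [Pron he]]]]]] [VP [V wrote]]]
[S [NP [NP [NP [Det this] [AP [Adj young]] [N river]] [PP [P with] [NP [Det the] [AP [Adj young]] [N spy]]]] [PP [P above] [NP [Pron he]]]] [VP [V wrote]]]
The trees differ in how a recursive rule is bracketed over the same span.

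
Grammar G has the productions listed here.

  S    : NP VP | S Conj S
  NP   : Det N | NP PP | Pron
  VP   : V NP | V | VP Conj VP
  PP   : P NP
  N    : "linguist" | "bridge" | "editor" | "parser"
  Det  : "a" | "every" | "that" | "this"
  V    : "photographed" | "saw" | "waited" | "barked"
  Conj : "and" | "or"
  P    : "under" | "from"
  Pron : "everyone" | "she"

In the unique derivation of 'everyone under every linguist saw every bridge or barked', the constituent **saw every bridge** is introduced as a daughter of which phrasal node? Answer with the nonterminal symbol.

VP

[S [NP [NP [Pron everyone]] [PP [P under] [NP [Det every] [N linguist]]]] [VP [VP [V saw] [NP [Det every] [N bridge]]] [Conj or] [VP [V barked]]]]
The span 'saw every bridge' is the VP node built by VP → V NP.
Its mother is the VP built by VP → VP Conj VP.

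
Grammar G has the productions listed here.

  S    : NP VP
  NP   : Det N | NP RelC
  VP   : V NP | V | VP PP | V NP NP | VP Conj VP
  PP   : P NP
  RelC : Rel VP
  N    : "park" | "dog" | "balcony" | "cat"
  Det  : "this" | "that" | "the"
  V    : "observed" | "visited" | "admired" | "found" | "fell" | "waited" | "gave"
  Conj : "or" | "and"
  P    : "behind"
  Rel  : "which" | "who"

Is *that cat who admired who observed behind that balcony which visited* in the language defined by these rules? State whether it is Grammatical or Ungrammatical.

Ungrammatical

For S → NP VP, every NP-prefix leaves a non-VP remainder: after 'that cat' the remainder is not a VP; after 'that cat who admired' the remainder is not a VP; after 'that cat who admired who observed' the remainder is not a VP (and 1 more).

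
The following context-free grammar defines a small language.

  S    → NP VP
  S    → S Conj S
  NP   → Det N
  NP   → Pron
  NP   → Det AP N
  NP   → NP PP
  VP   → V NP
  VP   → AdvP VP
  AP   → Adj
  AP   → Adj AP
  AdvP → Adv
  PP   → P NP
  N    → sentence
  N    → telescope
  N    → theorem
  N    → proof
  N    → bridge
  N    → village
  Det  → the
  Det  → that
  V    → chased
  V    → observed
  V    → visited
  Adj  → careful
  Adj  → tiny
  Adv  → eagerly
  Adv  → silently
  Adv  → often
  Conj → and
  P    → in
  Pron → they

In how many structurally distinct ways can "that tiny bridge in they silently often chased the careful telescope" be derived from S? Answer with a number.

1

[S [NP [NP [Det that] [AP [Adj tiny]] [N bridge]] [PP [P in] [NP [Pron they]]]] [VP [AdvP [Adv silently]] [VP [AdvP [Adv often]] [VP [V chased] [NP [Det the] [AP [Adj careful]] [N telescope]]]]]]
No rule offers an alternative attachment or grouping for any span, so this is the only derivation.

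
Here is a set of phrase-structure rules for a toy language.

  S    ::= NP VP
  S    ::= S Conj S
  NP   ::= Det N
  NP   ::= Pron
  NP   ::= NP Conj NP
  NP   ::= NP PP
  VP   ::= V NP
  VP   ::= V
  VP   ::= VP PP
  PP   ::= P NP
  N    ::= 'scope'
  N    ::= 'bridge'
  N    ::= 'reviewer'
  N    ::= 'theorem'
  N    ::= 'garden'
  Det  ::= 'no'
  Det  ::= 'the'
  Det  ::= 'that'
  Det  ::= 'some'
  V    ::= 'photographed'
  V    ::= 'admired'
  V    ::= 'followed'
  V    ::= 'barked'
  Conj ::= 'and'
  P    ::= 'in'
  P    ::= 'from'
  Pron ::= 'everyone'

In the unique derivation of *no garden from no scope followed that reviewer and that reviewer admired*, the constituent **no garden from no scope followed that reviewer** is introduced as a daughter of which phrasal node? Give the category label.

S

[S [S [NP [NP [Det no] [N garden]] [PP [P from] [NP [Det no] [N scope]]]] [VP [V followed] [NP [Det that] [N reviewer]]]] [Conj and] [S [NP [Det that] [N reviewer]] [VP [V admired]]]]
The span 'no garden from no scope followed that reviewer' is the S node built by S → NP VP.
Its mother is the S built by S → S Conj S.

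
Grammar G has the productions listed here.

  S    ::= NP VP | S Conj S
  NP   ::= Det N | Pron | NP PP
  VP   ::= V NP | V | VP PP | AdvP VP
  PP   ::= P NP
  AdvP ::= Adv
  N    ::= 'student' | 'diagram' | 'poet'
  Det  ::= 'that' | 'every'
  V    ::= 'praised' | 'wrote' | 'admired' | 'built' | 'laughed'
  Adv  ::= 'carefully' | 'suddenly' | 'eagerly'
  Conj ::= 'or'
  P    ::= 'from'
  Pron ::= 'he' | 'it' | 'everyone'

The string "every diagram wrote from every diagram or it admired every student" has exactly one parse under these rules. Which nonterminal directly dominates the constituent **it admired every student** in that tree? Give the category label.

S

[S [S [NP [Det every] [N diagram]] [VP [VP [V wrote]] [PP [P from] [NP [Det every] [N diagram]]]]] [Conj or] [S [NP [Pron it]] [VP [V admired] [NP [Det every] [N student]]]]]
The span 'it admired every student' is the S node built by S → NP VP.
Its mother is the S built by S → S Conj S.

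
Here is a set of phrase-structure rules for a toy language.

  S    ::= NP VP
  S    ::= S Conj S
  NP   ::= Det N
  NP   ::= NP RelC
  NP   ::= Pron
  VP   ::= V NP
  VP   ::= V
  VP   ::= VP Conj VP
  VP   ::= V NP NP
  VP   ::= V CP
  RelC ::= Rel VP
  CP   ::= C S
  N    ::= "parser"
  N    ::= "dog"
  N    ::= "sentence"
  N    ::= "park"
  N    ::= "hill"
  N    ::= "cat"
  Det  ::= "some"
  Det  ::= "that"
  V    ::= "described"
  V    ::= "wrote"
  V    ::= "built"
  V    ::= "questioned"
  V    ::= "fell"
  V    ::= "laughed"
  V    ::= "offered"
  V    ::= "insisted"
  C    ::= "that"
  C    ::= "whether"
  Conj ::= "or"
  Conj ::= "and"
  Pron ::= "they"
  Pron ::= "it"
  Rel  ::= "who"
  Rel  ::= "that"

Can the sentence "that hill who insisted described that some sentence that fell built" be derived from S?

Grammatical

S
  NP
    NP
      Det: that
      N: hill
    RelC
      Rel: who
      VP
        V: insisted
  VP
    V: described
    CP
      C: that
      S
        NP
          NP
            Det: some
            N: sentence
          RelC
            Rel: that
            VP
              V: fell
        VP
          V: built
Every word is introduced by a lexical rule and the phrasal rules combine the resulting categories into a single S.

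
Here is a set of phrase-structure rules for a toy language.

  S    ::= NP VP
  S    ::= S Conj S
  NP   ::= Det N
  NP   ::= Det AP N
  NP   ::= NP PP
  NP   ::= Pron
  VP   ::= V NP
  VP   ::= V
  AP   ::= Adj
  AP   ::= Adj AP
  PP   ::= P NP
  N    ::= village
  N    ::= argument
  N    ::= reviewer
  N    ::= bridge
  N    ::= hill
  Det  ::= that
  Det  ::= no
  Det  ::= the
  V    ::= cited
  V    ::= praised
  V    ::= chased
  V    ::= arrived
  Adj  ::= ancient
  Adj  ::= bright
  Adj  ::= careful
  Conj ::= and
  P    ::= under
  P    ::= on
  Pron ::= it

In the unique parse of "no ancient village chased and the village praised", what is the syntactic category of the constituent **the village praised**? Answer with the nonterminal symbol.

S

[S [S [NP [Det no] [AP [Adj ancient]] [N village]] [VP [V chased]]] [Conj and] [S [NP [Det the] [N village]] [VP [V praised]]]]
The span 'the village praised' is the S node built by S → NP VP.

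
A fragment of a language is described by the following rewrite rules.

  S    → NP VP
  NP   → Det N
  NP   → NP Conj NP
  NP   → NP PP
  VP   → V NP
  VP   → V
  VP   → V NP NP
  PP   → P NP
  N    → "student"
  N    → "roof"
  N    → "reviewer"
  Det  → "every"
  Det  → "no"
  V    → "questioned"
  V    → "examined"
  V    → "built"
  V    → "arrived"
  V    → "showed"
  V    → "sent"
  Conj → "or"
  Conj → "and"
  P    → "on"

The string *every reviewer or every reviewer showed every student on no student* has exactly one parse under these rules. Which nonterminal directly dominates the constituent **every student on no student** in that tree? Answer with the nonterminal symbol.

VP

[S [NP [NP [Det every] [N reviewer]] [Conj or] [NP [Det every] [N reviewer]]] [VP [V showed] [NP [NP [Det every] [N student]] [PP [P on] [NP [Det no] [N student]]]]]]
The span 'every student on no student' is the NP node built by NP → NP PP.
Its mother is the VP built by VP → V NP.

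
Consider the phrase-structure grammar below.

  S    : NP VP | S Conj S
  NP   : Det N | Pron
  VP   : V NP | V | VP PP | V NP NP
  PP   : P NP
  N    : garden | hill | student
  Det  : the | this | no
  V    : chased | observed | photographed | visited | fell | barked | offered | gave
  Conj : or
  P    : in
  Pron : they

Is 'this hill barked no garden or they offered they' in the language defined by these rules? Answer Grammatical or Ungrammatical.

Grammatical

[S [S [NP [Det this] [N hill]] [VP [V barked] [NP [Det no] [N garden]]]] [Conj or] [S [NP [Pron they]] [VP [V offered] [NP [Pron they]]]]]
Each bracket corresponds to one application of a listed rule, so the string is derivable from S.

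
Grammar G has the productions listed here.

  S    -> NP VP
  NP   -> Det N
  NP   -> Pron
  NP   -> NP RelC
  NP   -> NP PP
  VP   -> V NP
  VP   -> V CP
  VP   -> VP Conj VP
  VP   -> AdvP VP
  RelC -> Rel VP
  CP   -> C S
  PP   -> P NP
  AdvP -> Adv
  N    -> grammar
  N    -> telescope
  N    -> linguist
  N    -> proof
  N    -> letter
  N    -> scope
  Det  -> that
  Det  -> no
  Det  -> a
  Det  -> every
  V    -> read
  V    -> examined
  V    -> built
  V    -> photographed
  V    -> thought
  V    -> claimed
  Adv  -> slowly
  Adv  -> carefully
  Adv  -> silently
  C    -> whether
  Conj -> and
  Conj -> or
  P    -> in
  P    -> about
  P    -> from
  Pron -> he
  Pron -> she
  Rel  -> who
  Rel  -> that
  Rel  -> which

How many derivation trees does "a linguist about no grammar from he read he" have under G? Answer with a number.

The two bracketings:
[S [NP [NP [Det a] [N linguist]] [PP [P about] [NP [NP [Det no] [N grammar]] [PP [P from] [NP [Pron he]]]]]] [VP [V read] [NP [Pron he]]]]
[S [NP [NP [NP [Det a] [N linguist]] [PP [P about] [NP [Det no] [N grammar]]]] [PP [P from] [NP [Pron he]]]] [VP [V read] [NP [Pron he]]]]
The trees differ in how a recursive rule is bracketed over the same span.

2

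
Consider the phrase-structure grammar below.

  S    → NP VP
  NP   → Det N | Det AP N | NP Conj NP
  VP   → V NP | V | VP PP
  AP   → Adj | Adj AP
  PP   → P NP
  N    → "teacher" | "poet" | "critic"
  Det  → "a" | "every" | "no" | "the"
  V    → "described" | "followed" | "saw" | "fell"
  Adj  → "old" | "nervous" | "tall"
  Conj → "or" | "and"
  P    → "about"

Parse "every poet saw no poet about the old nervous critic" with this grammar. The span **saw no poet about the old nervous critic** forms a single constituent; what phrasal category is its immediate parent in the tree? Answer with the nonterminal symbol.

[S [NP [Det every] [N poet]] [VP [VP [V saw] [NP [Det no] [N poet]]] [PP [P about] [NP [Det the] [AP [Adj old] [AP [Adj nervous]]] [N critic]]]]]
The span 'saw no poet about the old nervous critic' is the VP node built by VP → VP PP.
Its mother is the S built by S → NP VP.

S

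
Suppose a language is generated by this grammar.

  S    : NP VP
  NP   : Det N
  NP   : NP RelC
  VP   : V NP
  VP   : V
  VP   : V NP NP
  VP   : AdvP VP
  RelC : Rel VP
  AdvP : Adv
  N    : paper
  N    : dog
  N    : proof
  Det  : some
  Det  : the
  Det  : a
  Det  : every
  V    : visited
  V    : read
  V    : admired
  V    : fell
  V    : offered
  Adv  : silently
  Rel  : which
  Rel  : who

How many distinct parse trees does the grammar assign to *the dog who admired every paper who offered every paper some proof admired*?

3

Two of the 3 distinct bracketings:
[S [NP [NP [Det the] [N dog]] [RelC [Rel who] [VP [V admired] [NP [NP [Det every] [N paper]] [RelC [Rel who] [VP [V offered] [NP [Det every] [N paper]] [NP [Det some] [N proof]]]]]]]] [VP [V admired]]]
[S [NP [NP [Det the] [N dog]] [RelC [Rel who] [VP [V admired] [NP [NP [Det every] [N paper]] [RelC [Rel who] [VP [V offered] [NP [Det every] [N paper]]]]] [NP [Det some] [N proof]]]]] [VP [V admired]]]
The trees differ in how a recursive rule is bracketed over the same span.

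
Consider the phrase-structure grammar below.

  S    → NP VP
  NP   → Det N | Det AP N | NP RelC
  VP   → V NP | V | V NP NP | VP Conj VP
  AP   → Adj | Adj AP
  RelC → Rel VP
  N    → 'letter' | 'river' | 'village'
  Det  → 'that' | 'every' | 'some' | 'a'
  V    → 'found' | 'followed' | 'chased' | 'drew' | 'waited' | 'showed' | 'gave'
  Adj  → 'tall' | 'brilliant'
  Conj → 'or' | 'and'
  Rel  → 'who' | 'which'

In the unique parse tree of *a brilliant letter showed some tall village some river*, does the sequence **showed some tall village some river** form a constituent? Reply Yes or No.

[S [NP [Det a] [AP [Adj brilliant]] [N letter]] [VP [V showed] [NP [Det some] [AP [Adj tall]] [N village]] [NP [Det some] [N river]]]]
The words 'showed some tall village some river' are exhaustively dominated by a single VP node (built by VP → V NP NP), so they form a constituent.

Yes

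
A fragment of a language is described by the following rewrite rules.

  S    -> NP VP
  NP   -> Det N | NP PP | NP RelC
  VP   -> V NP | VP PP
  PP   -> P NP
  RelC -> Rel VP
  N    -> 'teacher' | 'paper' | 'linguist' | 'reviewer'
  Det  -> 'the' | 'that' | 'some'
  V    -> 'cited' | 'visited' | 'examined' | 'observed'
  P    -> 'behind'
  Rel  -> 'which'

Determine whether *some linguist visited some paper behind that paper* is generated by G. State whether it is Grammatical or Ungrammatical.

Grammatical

[S [NP [Det some] [N linguist]] [VP [V visited] [NP [NP [Det some] [N paper]] [PP [P behind] [NP [Det that] [N paper]]]]]]
Each bracket corresponds to one application of a listed rule, so the string is derivable from S.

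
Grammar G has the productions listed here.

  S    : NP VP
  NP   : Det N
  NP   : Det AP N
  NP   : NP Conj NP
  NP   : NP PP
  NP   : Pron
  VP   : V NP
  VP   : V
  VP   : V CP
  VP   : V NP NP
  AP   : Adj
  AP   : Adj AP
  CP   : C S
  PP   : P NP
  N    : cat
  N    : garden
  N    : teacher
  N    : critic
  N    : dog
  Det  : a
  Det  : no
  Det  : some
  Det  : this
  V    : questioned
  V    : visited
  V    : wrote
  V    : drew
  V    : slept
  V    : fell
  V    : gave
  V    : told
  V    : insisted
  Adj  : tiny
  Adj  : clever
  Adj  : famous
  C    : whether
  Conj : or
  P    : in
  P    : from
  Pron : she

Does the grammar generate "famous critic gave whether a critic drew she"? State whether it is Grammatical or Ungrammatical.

Ungrammatical

For S → NP VP, no prefix of the string parses as an NP.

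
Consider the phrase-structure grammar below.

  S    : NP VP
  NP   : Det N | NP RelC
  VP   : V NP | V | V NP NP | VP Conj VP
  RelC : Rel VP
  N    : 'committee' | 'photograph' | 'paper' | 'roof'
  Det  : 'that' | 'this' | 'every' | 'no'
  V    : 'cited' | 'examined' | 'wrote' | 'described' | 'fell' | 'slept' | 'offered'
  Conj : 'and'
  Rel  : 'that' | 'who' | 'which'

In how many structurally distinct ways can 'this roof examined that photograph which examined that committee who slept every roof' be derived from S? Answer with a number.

Two of the 6 distinct bracketings:
[S [NP [Det this] [N roof]] [VP [V examined] [NP [NP [Det that] [N photograph]] [RelC [Rel which] [VP [V examined] [NP [NP [Det that] [N committee]] [RelC [Rel who] [VP [V slept] [NP [Det every] [N roof]]]]]]]]]]
[S [NP [Det this] [N roof]] [VP [V examined] [NP [NP [Det that] [N photograph]] [RelC [Rel which] [VP [V examined] [NP [NP [Det that] [N committee]] [RelC [Rel who] [VP [V slept]]]] [NP [Det every] [N roof]]]]]]]
The difference turns on whether VP → V is used at the relevant span, versus an alternative expansion of VP.

6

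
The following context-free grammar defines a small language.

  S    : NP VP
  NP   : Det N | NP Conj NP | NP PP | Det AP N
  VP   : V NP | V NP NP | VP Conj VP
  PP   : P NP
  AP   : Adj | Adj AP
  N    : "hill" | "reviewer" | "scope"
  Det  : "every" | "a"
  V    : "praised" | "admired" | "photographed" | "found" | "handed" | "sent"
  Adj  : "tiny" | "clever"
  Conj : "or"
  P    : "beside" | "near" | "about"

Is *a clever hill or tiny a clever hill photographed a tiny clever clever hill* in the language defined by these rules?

A Conj word can never sit immediately before an Adj word in any string this grammar generates, so the substring 'or tiny' rules out a derivation.

Ungrammatical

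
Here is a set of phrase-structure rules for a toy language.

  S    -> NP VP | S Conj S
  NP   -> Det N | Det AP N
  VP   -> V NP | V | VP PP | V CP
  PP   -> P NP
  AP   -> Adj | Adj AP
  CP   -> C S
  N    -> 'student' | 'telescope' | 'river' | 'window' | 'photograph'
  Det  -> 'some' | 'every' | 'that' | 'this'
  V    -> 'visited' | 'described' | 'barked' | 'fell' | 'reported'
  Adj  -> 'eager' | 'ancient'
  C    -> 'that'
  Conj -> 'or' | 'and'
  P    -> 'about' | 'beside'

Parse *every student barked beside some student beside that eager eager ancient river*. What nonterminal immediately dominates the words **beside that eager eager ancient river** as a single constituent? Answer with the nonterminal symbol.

PP

[S [NP [Det every] [N student]] [VP [VP [VP [V barked]] [PP [P beside] [NP [Det some] [N student]]]] [PP [P beside] [NP [Det that] [AP [Adj eager] [AP [Adj eager] [AP [Adj ancient]]]] [N river]]]]]
The span 'beside that eager eager ancient river' is the PP node built by PP → P NP.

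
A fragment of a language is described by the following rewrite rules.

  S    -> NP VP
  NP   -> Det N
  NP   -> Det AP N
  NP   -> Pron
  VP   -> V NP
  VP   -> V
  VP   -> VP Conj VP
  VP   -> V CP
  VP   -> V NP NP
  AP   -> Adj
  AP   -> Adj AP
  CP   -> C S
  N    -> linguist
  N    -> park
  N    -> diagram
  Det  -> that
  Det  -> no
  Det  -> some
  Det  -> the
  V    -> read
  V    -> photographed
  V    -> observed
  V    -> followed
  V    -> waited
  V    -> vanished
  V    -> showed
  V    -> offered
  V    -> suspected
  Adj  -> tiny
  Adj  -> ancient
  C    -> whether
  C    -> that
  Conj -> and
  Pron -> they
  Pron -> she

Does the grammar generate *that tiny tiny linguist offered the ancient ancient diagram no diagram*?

Grammatical

[S [NP [Det that] [AP [Adj tiny] [AP [Adj tiny]]] [N linguist]] [VP [V offered] [NP [Det the] [AP [Adj ancient] [AP [Adj ancient]]] [N diagram]] [NP [Det no] [N diagram]]]]
Each bracket corresponds to one application of a listed rule, so the string is derivable from S.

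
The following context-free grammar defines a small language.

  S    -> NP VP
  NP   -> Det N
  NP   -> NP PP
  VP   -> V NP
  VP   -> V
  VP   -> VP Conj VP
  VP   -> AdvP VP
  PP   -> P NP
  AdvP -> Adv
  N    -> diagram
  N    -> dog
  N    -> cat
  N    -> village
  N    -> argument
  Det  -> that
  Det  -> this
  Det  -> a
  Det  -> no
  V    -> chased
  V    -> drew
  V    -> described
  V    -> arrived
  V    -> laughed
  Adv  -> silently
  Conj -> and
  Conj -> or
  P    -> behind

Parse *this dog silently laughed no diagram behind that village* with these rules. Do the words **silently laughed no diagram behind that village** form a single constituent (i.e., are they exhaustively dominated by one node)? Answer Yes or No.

[S [NP [Det this] [N dog]] [VP [AdvP [Adv silently]] [VP [V laughed] [NP [NP [Det no] [N diagram]] [PP [P behind] [NP [Det that] [N village]]]]]]]
The words 'silently laughed no diagram behind that village' are exhaustively dominated by a single VP node (built by VP → AdvP VP), so they form a constituent.

Yes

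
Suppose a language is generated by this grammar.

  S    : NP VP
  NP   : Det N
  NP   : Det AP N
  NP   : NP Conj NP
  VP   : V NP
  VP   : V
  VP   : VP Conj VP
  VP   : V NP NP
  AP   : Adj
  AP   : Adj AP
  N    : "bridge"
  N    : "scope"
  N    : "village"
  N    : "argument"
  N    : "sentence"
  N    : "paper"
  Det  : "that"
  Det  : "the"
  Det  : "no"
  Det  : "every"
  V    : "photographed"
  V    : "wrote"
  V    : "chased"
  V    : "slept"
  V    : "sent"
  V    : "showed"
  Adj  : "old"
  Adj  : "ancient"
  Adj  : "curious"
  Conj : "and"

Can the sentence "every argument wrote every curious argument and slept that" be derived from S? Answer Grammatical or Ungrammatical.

For S → NP VP, the only prefix that parses as NP is 'every argument', but the remainder 'wrote every curious argument and slept that' is not a VP under these rules.

Ungrammatical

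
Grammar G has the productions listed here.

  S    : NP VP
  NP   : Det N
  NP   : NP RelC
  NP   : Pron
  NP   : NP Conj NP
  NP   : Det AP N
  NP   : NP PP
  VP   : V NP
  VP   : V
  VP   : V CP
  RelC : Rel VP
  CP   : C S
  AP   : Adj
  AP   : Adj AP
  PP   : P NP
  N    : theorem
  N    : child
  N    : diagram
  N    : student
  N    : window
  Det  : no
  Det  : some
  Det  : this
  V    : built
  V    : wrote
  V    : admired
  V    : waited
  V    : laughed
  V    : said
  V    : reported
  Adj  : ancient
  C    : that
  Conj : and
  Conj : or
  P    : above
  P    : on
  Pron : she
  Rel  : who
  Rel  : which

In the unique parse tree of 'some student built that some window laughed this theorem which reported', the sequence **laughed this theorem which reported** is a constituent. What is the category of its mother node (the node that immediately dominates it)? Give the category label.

[S [NP [Det some] [N student]] [VP [V built] [CP [C that] [S [NP [Det some] [N window]] [VP [V laughed] [NP [NP [Det this] [N theorem]] [RelC [Rel which] [VP [V reported]]]]]]]]]
The span 'laughed this theorem which reported' is the VP node built by VP → V NP.
Its mother is the S built by S → NP VP.

S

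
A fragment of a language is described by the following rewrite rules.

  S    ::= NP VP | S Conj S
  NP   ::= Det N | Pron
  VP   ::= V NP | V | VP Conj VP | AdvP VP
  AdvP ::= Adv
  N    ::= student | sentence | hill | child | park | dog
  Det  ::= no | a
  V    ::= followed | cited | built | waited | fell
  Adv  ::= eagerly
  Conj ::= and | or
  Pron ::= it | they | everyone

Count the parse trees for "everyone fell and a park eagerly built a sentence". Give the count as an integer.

1

[S [S [NP [Pron everyone]] [VP [V fell]]] [Conj and] [S [NP [Det a] [N park]] [VP [AdvP [Adv eagerly]] [VP [V built] [NP [Det a] [N sentence]]]]]]
No rule offers an alternative attachment or grouping for any span, so this is the only derivation.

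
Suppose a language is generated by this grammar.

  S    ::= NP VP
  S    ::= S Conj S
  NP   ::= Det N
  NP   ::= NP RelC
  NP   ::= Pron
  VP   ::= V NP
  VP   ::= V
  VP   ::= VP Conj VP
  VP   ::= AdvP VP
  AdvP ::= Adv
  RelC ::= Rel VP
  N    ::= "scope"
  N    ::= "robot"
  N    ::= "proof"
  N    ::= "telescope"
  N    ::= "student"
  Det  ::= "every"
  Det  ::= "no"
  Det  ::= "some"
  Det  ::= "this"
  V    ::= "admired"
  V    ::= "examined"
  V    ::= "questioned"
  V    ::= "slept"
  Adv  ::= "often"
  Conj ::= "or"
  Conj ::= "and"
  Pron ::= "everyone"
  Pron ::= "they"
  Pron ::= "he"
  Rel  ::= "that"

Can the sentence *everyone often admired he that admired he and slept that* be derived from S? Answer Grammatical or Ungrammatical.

For S → NP VP, the only prefix that parses as NP is 'everyone', but the remainder 'often admired he that admired he and slept that' is not a VP under these rules. The alternative S rule S → S Conj S likewise has no satisfying split.

Ungrammatical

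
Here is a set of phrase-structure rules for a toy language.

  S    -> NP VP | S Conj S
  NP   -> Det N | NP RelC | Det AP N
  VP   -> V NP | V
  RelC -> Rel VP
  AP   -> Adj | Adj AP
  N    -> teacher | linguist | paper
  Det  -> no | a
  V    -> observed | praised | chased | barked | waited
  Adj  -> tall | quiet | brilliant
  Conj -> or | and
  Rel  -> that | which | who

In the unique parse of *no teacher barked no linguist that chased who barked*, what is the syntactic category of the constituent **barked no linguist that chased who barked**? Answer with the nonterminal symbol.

[S [NP [Det no] [N teacher]] [VP [V barked] [NP [NP [NP [Det no] [N linguist]] [RelC [Rel that] [VP [V chased]]]] [RelC [Rel who] [VP [V barked]]]]]]
The span 'barked no linguist that chased who barked' is the VP node built by VP → V NP.

VP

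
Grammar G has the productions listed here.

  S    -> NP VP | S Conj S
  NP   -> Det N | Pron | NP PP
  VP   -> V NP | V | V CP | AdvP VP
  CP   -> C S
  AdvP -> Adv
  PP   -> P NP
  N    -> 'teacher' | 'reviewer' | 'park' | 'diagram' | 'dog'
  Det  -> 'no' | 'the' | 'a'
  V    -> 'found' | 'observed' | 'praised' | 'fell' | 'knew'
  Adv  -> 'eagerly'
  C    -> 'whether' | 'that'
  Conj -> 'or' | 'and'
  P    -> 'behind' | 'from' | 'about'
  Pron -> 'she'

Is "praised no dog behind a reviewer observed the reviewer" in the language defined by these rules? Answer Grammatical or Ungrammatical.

Ungrammatical

For S → NP VP, no prefix of the string parses as an NP. The alternative S rule S → S Conj S likewise has no satisfying split.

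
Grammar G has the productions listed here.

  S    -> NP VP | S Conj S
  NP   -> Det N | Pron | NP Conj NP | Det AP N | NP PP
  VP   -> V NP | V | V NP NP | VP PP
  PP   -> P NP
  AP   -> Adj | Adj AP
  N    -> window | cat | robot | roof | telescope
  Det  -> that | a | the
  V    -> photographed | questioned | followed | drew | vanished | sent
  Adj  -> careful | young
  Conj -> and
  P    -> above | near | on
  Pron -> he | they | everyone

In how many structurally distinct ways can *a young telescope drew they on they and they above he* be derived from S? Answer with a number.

Two of the 10 distinct bracketings:
[S [NP [Det a] [AP [Adj young]] [N telescope]] [VP [V drew] [NP [NP [NP [Pron they]] [PP [P on] [NP [Pron they]]]] [Conj and] [NP [NP [Pron they]] [PP [P above] [NP [Pron he]]]]]]]
[S [NP [Det a] [AP [Adj young]] [N telescope]] [VP [V drew] [NP [NP [Pron they]] [PP [P on] [NP [NP [Pron they]] [Conj and] [NP [NP [Pron they]] [PP [P above] [NP [Pron he]]]]]]]]]
The trees differ in how a recursive rule is bracketed over the same span.

10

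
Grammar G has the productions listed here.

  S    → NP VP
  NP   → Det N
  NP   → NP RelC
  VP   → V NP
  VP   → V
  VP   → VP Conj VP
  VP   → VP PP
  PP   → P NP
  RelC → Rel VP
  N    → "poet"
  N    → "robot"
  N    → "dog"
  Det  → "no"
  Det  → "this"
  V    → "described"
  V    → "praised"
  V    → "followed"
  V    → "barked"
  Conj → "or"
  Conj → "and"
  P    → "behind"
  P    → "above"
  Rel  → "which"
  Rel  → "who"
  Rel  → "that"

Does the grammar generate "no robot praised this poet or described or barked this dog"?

[S [NP [Det no] [N robot]] [VP [VP [V praised] [NP [Det this] [N poet]]] [Conj or] [VP [VP [V described]] [Conj or] [VP [V barked] [NP [Det this] [N dog]]]]]]
Every word is introduced by a lexical rule and the phrasal rules combine the resulting categories into a single S.

Grammatical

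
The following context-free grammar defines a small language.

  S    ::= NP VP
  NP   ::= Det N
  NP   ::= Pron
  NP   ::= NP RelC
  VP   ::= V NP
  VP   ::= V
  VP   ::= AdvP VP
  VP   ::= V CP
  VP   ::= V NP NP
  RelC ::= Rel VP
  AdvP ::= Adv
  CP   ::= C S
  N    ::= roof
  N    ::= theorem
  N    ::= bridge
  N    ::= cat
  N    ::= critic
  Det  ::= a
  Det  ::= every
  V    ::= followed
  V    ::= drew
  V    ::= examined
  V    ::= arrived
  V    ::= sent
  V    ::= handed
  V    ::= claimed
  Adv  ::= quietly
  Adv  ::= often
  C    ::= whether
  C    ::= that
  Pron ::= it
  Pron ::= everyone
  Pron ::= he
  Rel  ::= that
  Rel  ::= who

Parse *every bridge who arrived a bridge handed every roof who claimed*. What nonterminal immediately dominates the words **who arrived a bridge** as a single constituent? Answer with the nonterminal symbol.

[S [NP [NP [Det every] [N bridge]] [RelC [Rel who] [VP [V arrived] [NP [Det a] [N bridge]]]]] [VP [V handed] [NP [NP [Det every] [N roof]] [RelC [Rel who] [VP [V claimed]]]]]]
The span 'who arrived a bridge' is the RelC node built by RelC → Rel VP.

RelC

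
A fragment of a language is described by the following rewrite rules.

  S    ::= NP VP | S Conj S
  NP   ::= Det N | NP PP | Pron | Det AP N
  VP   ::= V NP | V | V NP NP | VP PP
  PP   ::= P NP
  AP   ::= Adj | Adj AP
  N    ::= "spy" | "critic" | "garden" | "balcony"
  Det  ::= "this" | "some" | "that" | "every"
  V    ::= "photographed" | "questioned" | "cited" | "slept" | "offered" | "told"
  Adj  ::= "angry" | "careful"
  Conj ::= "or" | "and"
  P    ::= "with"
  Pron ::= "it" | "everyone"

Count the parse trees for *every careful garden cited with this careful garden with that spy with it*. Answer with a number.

Two of the 5 distinct bracketings:
[S [NP [Det every] [AP [Adj careful]] [N garden]] [VP [VP [V cited]] [PP [P with] [NP [NP [Det this] [AP [Adj careful]] [N garden]] [PP [P with] [NP [NP [Det that] [N spy]] [PP [P with] [NP [Pron it]]]]]]]]]
[S [NP [Det every] [AP [Adj careful]] [N garden]] [VP [VP [V cited]] [PP [P with] [NP [NP [NP [Det this] [AP [Adj careful]] [N garden]] [PP [P with] [NP [Det that] [N spy]]]] [PP [P with] [NP [Pron it]]]]]]]
The trees differ in how a recursive rule is bracketed over the same span.

5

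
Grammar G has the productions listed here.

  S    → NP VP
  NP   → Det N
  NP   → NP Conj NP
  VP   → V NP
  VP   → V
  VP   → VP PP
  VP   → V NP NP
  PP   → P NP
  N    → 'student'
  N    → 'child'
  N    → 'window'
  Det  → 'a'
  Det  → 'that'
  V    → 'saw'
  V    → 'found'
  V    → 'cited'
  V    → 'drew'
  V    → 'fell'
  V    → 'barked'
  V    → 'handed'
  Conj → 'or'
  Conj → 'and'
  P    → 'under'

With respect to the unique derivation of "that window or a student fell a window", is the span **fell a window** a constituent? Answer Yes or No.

[S [NP [NP [Det that] [N window]] [Conj or] [NP [Det a] [N student]]] [VP [V fell] [NP [Det a] [N window]]]]
The words 'fell a window' are exhaustively dominated by a single VP node (built by VP → V NP), so they form a constituent.

Yes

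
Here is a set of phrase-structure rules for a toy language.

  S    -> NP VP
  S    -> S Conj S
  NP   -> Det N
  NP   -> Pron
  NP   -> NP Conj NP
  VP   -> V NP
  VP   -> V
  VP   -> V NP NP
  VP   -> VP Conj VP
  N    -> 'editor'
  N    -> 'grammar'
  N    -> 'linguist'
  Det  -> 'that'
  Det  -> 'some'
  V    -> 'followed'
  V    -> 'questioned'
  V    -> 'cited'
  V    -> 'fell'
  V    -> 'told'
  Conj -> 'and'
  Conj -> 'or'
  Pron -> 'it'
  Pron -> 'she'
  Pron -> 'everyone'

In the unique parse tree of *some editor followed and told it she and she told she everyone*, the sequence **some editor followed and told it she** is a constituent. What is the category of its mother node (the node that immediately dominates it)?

S

S
  S
    NP
      Det: some
      N: editor
    VP
      VP
        V: followed
      Conj: and
      VP
        V: told
        NP
          Pron: it
        NP
          Pron: she
  Conj: and
  S
    NP
      Pron: she
    VP
      V: told
      NP
        Pron: she
      NP
        Pron: everyone
The span 'some editor followed and told it she' is the S node built by S → NP VP.
Its mother is the S built by S → S Conj S.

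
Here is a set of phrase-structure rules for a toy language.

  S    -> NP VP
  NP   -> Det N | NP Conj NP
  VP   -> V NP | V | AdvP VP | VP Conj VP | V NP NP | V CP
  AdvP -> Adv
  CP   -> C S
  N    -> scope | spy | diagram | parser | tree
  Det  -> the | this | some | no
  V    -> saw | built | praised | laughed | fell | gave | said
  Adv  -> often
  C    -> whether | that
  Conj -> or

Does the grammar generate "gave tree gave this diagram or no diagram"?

A V word can never sit immediately before an N word in any string this grammar generates, so the substring 'gave tree' rules out a derivation.

Ungrammatical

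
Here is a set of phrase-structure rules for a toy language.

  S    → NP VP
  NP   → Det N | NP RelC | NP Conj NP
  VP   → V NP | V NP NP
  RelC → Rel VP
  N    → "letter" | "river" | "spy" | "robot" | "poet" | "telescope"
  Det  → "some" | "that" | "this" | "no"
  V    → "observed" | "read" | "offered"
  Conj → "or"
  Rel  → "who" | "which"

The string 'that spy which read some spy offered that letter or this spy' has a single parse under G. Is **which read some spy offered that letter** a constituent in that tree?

[S [NP [NP [Det that] [N spy]] [RelC [Rel which] [VP [V read] [NP [Det some] [N spy]]]]] [VP [V offered] [NP [NP [Det that] [N letter]] [Conj or] [NP [Det this] [N spy]]]]]
The smallest constituent containing 'which read some spy offered that letter' is the S spanning 'that spy which read some spy offered that letter or this spy'; no single node in the tree dominates exactly the given words.

No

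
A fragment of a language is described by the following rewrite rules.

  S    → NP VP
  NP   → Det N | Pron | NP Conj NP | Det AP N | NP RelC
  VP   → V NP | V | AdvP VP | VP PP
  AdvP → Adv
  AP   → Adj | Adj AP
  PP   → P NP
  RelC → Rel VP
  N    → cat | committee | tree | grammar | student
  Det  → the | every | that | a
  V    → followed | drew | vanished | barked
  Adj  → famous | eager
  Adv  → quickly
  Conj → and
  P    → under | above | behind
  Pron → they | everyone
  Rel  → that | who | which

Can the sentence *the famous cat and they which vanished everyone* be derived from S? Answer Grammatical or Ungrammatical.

Ungrammatical

For S → NP VP, every NP-prefix leaves a non-VP remainder: after 'the famous cat' the remainder is not a VP; after 'the famous cat and they' the remainder is not a VP; after 'the famous cat and they which vanished' the remainder is not a VP.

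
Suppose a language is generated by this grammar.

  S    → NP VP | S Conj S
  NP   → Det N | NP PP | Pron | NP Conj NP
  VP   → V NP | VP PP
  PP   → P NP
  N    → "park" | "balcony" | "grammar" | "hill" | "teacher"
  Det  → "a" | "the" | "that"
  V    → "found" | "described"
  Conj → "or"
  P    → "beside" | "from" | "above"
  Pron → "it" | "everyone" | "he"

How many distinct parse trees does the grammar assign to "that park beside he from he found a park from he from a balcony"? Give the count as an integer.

Two of the 10 distinct bracketings:
[S [NP [NP [Det that] [N park]] [PP [P beside] [NP [NP [Pron he]] [PP [P from] [NP [Pron he]]]]]] [VP [V found] [NP [NP [Det a] [N park]] [PP [P from] [NP [NP [Pron he]] [PP [P from] [NP [Det a] [N balcony]]]]]]]]
[S [NP [NP [Det that] [N park]] [PP [P beside] [NP [NP [Pron he]] [PP [P from] [NP [Pron he]]]]]] [VP [V found] [NP [NP [NP [Det a] [N park]] [PP [P from] [NP [Pron he]]]] [PP [P from] [NP [Det a] [N balcony]]]]]]
The trees differ in how a recursive rule is bracketed over the same span.

10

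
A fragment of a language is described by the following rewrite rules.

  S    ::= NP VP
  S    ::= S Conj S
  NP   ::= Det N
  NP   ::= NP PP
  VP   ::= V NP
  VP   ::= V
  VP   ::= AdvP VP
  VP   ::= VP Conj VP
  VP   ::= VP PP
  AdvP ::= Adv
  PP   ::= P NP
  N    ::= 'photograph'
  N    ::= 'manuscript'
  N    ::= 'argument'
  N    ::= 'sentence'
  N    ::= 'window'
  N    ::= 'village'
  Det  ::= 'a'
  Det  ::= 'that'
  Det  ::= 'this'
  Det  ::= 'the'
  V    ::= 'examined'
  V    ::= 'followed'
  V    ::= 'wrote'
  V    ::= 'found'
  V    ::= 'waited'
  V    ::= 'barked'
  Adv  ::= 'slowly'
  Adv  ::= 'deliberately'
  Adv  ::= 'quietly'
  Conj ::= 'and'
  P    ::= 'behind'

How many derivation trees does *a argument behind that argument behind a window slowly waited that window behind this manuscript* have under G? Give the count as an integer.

Two of the 6 distinct bracketings:
[S [NP [NP [Det a] [N argument]] [PP [P behind] [NP [NP [Det that] [N argument]] [PP [P behind] [NP [Det a] [N window]]]]]] [VP [AdvP [Adv slowly]] [VP [V waited] [NP [NP [Det that] [N window]] [PP [P behind] [NP [Det this] [N manuscript]]]]]]]
[S [NP [NP [Det a] [N argument]] [PP [P behind] [NP [NP [Det that] [N argument]] [PP [P behind] [NP [Det a] [N window]]]]]] [VP [AdvP [Adv slowly]] [VP [VP [V waited] [NP [Det that] [N window]]] [PP [P behind] [NP [Det this] [N manuscript]]]]]]
The difference turns on whether VP → VP PP is used at the relevant span, versus an alternative expansion of VP.

6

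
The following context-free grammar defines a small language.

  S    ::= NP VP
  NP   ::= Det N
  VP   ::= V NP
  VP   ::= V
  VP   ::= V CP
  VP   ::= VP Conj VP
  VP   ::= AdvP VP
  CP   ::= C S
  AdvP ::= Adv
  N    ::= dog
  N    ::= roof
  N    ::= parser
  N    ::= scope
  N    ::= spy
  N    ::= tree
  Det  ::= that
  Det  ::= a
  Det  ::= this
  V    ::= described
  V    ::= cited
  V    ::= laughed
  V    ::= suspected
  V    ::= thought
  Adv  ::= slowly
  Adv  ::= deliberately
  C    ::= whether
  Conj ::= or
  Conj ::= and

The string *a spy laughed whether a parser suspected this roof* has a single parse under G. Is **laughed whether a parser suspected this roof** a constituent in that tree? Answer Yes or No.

Yes

[S [NP [Det a] [N spy]] [VP [V laughed] [CP [C whether] [S [NP [Det a] [N parser]] [VP [V suspected] [NP [Det this] [N roof]]]]]]]
The words 'laughed whether a parser suspected this roof' are exhaustively dominated by a single VP node (built by VP → V CP), so they form a constituent.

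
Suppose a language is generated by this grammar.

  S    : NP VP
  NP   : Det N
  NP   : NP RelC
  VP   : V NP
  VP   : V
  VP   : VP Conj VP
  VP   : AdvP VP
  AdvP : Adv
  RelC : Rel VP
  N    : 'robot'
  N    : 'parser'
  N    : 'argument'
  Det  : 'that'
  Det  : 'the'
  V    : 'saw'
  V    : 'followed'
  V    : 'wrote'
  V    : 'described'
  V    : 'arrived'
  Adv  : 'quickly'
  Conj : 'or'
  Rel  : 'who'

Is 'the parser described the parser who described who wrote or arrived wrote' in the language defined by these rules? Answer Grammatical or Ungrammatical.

Ungrammatical

For S → NP VP, the only prefix that parses as NP is 'the parser', but the remainder 'described the parser who described who wrote or arrived wrote' is not a VP under these rules.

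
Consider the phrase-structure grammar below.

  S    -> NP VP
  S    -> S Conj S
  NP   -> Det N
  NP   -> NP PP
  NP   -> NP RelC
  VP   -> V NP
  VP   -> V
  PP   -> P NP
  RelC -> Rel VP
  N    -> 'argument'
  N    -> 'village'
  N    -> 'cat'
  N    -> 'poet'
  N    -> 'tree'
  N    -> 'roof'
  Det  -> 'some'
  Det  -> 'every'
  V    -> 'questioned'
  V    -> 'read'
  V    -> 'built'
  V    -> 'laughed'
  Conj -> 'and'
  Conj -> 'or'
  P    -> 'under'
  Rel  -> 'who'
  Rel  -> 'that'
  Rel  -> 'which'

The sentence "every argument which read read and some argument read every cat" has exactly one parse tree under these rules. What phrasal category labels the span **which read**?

S
  S
    NP
      NP
        Det: every
        N: argument
      RelC
        Rel: which
        VP
          V: read
    VP
      V: read
  Conj: and
  S
    NP
      Det: some
      N: argument
    VP
      V: read
      NP
        Det: every
        N: cat
The span 'which read' is the RelC node built by RelC → Rel VP.

RelC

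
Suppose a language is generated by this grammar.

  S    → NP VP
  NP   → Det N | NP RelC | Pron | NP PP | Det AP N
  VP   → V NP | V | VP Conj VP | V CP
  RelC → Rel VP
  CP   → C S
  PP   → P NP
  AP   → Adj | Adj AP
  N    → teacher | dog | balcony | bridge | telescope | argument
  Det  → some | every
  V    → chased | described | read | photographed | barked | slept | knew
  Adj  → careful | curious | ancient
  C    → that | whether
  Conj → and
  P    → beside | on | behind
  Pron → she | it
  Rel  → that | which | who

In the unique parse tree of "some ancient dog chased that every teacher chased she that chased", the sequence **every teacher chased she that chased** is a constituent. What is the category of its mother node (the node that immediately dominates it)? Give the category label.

CP

[S [NP [Det some] [AP [Adj ancient]] [N dog]] [VP [V chased] [CP [C that] [S [NP [Det every] [N teacher]] [VP [V chased] [NP [NP [Pron she]] [RelC [Rel that] [VP [V chased]]]]]]]]]
The span 'every teacher chased she that chased' is the S node built by S → NP VP.
Its mother is the CP built by CP → C S.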